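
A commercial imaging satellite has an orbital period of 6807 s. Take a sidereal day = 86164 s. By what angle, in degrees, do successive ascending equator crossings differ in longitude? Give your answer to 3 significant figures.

During one orbit Earth rotates (6807.0 / 86164) × 360° = 28.44°.

28.4°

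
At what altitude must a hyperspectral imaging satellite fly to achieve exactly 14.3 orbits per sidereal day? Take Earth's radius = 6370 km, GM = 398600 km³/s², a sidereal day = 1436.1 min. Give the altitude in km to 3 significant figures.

Required period T = 86166 / 14.3 = 6025.6 s.
From T = 2π√(a³/μ): a = (μ T²/4π²)^(1/3) = (398600 × 6025.6² / 4π²)^(1/3) = 7157 km.
Altitude h = a − R = 7157 − 6370 = 787 km.

787 km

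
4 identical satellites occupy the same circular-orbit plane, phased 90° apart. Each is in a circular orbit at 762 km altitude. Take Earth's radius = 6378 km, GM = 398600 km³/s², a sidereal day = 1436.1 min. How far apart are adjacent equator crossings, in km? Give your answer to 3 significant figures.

Semi-major axis a = 6378 + 762 = 7140 km. Period T = 2π√(a³/μ) = 2π√(7140³/398600) = 6004.2 s = 100.07 min.
Single-satellite node shift = (6004.2/86166) × 360° = 25.09°.
With 4 satellites evenly phased, successive equator crossings are 25.09/4 = 6.271° apart.
That is 6.271 × 111.3 = 698 km at the equator.

698 km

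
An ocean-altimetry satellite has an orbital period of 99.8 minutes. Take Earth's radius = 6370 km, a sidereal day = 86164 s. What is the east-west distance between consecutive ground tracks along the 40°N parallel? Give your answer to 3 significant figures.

2130 km

T = 99.8 min = 5988.0 s.
Node shift per orbit = (5988.0/86164) × 360° = 25.02°.
Equatorial spacing = 25.02 × 111.2 km/° = 2781 km.
At 40° latitude, spacing = 2781 × cos(40°) = 2131 km.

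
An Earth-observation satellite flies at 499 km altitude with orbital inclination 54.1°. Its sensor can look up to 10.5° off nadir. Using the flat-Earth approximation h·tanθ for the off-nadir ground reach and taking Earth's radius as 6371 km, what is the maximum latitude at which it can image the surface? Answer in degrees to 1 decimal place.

54.9°

For a prograde orbit the ground track reaches latitude ±i = ±54.1°.
Sensor half-swath on the ground ≈ 499·tan(10.5°) = 92 km = 0.83° of latitude.
Maximum observable latitude ≈ 54.1 + 0.83 = 54.9°.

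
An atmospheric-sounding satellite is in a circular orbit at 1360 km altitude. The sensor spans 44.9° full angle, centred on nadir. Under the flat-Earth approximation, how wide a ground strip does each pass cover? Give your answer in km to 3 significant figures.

Half-angle = 44.9°/2 = 22.45°.
Swath width ≈ 2h·tan(θ/2) = 2 × 1360 × tan(22.45°) = 1123.9 km.

1120 km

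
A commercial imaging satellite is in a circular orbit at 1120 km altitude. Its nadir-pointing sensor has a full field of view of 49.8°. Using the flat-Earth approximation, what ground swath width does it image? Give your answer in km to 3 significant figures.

1040 km

Half-angle = 49.8°/2 = 24.9°.
Swath width ≈ 2h·tan(θ/2) = 2 × 1120 × tan(24.9°) = 1039.8 km.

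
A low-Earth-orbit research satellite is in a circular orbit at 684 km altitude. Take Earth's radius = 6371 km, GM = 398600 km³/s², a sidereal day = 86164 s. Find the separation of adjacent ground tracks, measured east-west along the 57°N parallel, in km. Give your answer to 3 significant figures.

1490 km

Semi-major axis a = 6371 + 684 = 7055 km. Period T = 2π√(a³/μ) = 2π√(7055³/398600) = 5897.3 s = 98.29 min.
Node shift per orbit = (5897.3/86164) × 360° = 24.64°.
Equatorial spacing = 24.64 × 111.2 km/° = 2740 km.
At 57° latitude, spacing = 2740 × cos(57°) = 1492 km.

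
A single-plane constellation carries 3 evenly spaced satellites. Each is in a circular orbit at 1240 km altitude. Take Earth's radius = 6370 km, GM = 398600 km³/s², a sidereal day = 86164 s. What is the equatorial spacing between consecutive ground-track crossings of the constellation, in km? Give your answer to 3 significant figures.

Semi-major axis a = 6370 + 1240 = 7610 km. Period T = 2π√(a³/μ) = 2π√(7610³/398600) = 6606.8 s = 110.11 min.
Single-satellite node shift = (6606.8/86164) × 360° = 27.60°.
With 3 satellites evenly phased, successive equator crossings are 27.60/3 = 9.201° apart.
That is 9.201 × 111.2 = 1023 km at the equator.

1020 km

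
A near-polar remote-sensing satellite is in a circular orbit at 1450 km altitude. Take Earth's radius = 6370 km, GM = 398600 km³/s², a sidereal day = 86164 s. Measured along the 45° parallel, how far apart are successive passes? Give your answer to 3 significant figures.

2260 km

Semi-major axis a = 6370 + 1450 = 7820 km. Period T = 2π√(a³/μ) = 2π√(7820³/398600) = 6882.1 s = 114.70 min.
Node shift per orbit = (6882.1/86164) × 360° = 28.75°.
Equatorial spacing = 28.75 × 111.2 km/° = 3197 km.
At 45° latitude, spacing = 3197 × cos(45°) = 2260 km.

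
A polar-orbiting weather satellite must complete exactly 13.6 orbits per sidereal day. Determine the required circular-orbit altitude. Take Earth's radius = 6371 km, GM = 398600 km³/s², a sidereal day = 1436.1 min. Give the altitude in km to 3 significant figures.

1030 km

Required period T = 86166 / 13.6 = 6335.7 s.
From T = 2π√(a³/μ): a = (μ T²/4π²)^(1/3) = (398600 × 6335.7² / 4π²)^(1/3) = 7400 km.
Altitude h = a − R = 7400 − 6371 = 1029 km.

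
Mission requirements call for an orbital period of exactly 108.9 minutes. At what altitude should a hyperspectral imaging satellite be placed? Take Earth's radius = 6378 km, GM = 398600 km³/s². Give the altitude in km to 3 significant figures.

1180 km

T = 108.9 min = 6534.0 s.
From T = 2π√(a³/μ): a = (μ T²/4π²)^(1/3) = (398600 × 6534.0² / 4π²)^(1/3) = 7554 km.
Altitude h = a − R = 7554 − 6378 = 1176 km.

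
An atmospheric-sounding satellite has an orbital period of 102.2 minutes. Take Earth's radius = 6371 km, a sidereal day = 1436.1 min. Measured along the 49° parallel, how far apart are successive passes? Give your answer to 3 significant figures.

1870 km

T = 102.2 min = 6132.0 s.
Node shift per orbit = (6132.0/86166) × 360° = 25.62°.
Equatorial spacing = 25.62 × 111.2 km/° = 2849 km.
At 49° latitude, spacing = 2849 × cos(49°) = 1869 km.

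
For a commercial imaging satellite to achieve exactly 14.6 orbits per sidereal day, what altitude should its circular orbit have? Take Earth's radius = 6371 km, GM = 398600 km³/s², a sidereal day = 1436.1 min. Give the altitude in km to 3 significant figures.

688 km

Required period T = 86166 / 14.6 = 5901.8 s.
From T = 2π√(a³/μ): a = (μ T²/4π²)^(1/3) = (398600 × 5901.8² / 4π²)^(1/3) = 7059 km.
Altitude h = a − R = 7059 − 6371 = 688 km.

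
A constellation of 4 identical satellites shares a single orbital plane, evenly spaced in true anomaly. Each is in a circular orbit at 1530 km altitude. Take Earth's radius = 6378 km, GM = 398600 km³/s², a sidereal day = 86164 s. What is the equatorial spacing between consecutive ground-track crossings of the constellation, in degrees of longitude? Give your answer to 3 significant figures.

7.31°

Semi-major axis a = 6378 + 1530 = 7908 km. Period T = 2π√(a³/μ) = 2π√(7908³/398600) = 6998.6 s = 116.64 min.
Single-satellite node shift = (6998.6/86164) × 360° = 29.24°.
With 4 satellites evenly phased, successive equator crossings are 29.24/4 = 7.310° apart.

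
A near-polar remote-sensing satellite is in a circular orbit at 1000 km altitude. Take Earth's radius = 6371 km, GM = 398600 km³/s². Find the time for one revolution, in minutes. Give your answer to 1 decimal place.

105.0 min

Semi-major axis a = 6371 + 1000 = 7371 km. Period T = 2π√(a³/μ) = 2π√(7371³/398600) = 6298.0 s = 104.97 min.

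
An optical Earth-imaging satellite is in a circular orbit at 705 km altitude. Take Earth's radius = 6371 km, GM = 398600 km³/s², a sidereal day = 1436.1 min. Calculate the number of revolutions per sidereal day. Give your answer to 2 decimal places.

Semi-major axis a = 6371 + 705 = 7076 km. Period T = 2π√(a³/μ) = 2π√(7076³/398600) = 5923.7 s = 98.73 min.
Orbits per sidereal day = 86166 / 5923.7 = 14.546.

14.55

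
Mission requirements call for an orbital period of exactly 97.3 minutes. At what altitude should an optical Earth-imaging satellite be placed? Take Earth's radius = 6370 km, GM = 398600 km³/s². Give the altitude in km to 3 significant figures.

638 km

T = 97.3 min = 5838.0 s.
From T = 2π√(a³/μ): a = (μ T²/4π²)^(1/3) = (398600 × 5838.0² / 4π²)^(1/3) = 7008 km.
Altitude h = a − R = 7008 − 6370 = 638 km.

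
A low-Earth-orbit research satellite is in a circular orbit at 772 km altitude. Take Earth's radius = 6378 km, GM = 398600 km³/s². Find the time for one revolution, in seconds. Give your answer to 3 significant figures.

Semi-major axis a = 6378 + 772 = 7150 km. Period T = 2π√(a³/μ) = 2π√(7150³/398600) = 6016.9 s = 100.28 min.

6020 seconds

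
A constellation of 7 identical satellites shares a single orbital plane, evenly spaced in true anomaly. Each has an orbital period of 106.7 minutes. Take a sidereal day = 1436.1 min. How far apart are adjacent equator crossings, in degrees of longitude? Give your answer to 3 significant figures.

3.82°

T = 106.7 min = 6402.0 s.
Single-satellite node shift = (6402.0/86166) × 360° = 26.75°.
With 7 satellites evenly phased, successive equator crossings are 26.75/7 = 3.821° apart.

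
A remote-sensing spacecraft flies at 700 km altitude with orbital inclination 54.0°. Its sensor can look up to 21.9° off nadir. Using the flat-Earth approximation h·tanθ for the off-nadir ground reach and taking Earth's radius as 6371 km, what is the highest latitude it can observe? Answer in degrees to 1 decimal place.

For a prograde orbit the ground track reaches latitude ±i = ±54.0°.
Sensor half-swath on the ground ≈ 700·tan(21.9°) = 281 km = 2.53° of latitude.
Maximum observable latitude ≈ 54.0 + 2.53 = 56.5°.

56.5°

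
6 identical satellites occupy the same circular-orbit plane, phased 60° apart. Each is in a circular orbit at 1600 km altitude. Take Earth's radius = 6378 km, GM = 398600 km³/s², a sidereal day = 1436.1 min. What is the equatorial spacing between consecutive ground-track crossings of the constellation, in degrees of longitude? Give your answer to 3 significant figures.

Semi-major axis a = 6378 + 1600 = 7978 km. Period T = 2π√(a³/μ) = 2π√(7978³/398600) = 7091.7 s = 118.20 min.
Single-satellite node shift = (7091.7/86166) × 360° = 29.63°.
With 6 satellites evenly phased, successive equator crossings are 29.63/6 = 4.938° apart.

4.94°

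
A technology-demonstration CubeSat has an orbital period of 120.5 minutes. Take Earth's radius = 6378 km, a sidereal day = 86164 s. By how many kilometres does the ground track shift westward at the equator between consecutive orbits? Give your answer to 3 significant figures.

T = 120.5 min = 7230.0 s.
During one orbit Earth rotates (7230.0 / 86164) × 360° = 30.21°.
At the equator that is 30.21° × (2π·6378/360) km/° = 30.21 × 111.3 = 3363 km.

3360 km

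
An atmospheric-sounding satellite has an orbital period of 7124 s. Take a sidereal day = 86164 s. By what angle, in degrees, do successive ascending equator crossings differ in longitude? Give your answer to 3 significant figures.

During one orbit Earth rotates (7124.0 / 86164) × 360° = 29.76°.

29.8°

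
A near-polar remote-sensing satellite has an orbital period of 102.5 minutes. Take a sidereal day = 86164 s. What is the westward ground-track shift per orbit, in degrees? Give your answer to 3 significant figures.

25.7°

T = 102.5 min = 6150.0 s.
During one orbit Earth rotates (6150.0 / 86164) × 360° = 25.70°.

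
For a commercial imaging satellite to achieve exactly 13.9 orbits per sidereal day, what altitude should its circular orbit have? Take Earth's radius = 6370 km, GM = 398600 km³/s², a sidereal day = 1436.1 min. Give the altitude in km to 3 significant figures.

Required period T = 86166 / 13.9 = 6199.0 s.
From T = 2π√(a³/μ): a = (μ T²/4π²)^(1/3) = (398600 × 6199.0² / 4π²)^(1/3) = 7294 km.
Altitude h = a − R = 7294 − 6370 = 924 km.

924 km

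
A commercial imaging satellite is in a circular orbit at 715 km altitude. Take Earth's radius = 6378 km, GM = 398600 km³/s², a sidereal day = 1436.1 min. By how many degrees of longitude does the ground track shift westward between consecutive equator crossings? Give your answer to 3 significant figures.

Semi-major axis a = 6378 + 715 = 7093 km. Period T = 2π√(a³/μ) = 2π√(7093³/398600) = 5945.1 s = 99.08 min.
During one orbit Earth rotates (5945.1 / 86166) × 360° = 24.84°.

24.8°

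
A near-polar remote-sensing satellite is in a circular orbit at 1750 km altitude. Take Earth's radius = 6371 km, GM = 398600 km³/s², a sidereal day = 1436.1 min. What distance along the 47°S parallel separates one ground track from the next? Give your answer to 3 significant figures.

2310 km

Semi-major axis a = 6371 + 1750 = 8121 km. Period T = 2π√(a³/μ) = 2π√(8121³/398600) = 7283.3 s = 121.39 min.
Node shift per orbit = (7283.3/86166) × 360° = 30.43°.
Equatorial spacing = 30.43 × 111.2 km/° = 3384 km.
At 47° latitude, spacing = 3384 × cos(47°) = 2308 km.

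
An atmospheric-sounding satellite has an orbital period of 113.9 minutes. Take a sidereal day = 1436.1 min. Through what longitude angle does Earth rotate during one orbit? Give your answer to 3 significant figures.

28.6°

T = 113.9 min = 6834.0 s.
During one orbit Earth rotates (6834.0 / 86166) × 360° = 28.55°.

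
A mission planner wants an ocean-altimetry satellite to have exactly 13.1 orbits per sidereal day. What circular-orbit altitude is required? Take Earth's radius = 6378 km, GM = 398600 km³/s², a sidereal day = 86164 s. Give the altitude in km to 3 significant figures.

1210 km

Required period T = 86164 / 13.1 = 6577.4 s.
From T = 2π√(a³/μ): a = (μ T²/4π²)^(1/3) = (398600 × 6577.4² / 4π²)^(1/3) = 7587 km.
Altitude h = a − R = 7587 − 6378 = 1209 km.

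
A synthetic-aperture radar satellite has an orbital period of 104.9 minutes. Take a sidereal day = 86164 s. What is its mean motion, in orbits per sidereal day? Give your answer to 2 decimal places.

T = 104.9 min = 6294.0 s.
Orbits per sidereal day = 86164 / 6294.0 = 13.690.

13.69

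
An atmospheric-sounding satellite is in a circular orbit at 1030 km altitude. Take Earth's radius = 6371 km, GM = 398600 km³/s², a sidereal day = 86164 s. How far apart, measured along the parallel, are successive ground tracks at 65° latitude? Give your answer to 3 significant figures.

1240 km

Semi-major axis a = 6371 + 1030 = 7401 km. Period T = 2π√(a³/μ) = 2π√(7401³/398600) = 6336.5 s = 105.61 min.
Node shift per orbit = (6336.5/86164) × 360° = 26.47°.
Equatorial spacing = 26.47 × 111.2 km/° = 2944 km.
At 65° latitude, spacing = 2944 × cos(65°) = 1244 km.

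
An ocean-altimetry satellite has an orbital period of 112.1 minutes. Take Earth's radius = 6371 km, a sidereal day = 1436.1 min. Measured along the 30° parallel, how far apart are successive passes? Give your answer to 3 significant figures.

2710 km

T = 112.1 min = 6726.0 s.
Node shift per orbit = (6726.0/86166) × 360° = 28.10°.
Equatorial spacing = 28.10 × 111.2 km/° = 3125 km.
At 30° latitude, spacing = 3125 × cos(30°) = 2706 km.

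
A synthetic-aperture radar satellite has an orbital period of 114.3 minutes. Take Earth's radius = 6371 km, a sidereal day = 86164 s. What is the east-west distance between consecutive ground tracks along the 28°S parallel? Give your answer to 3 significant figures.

2810 km

T = 114.3 min = 6858.0 s.
Node shift per orbit = (6858.0/86164) × 360° = 28.65°.
Equatorial spacing = 28.65 × 111.2 km/° = 3186 km.
At 28° latitude, spacing = 3186 × cos(28°) = 2813 km.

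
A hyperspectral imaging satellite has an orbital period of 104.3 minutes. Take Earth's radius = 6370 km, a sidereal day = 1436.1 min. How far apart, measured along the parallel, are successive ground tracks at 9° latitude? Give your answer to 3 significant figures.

T = 104.3 min = 6258.0 s.
Node shift per orbit = (6258.0/86166) × 360° = 26.15°.
Equatorial spacing = 26.15 × 111.2 km/° = 2907 km.
At 9° latitude, spacing = 2907 × cos(9°) = 2871 km.

2870 km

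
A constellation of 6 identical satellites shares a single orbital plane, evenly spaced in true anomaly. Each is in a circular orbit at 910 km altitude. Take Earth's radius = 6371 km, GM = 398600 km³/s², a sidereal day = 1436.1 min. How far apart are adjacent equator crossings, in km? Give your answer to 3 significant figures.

479 km

Semi-major axis a = 6371 + 910 = 7281 km. Period T = 2π√(a³/μ) = 2π√(7281³/398600) = 6183.0 s = 103.05 min.
Single-satellite node shift = (6183.0/86166) × 360° = 25.83°.
With 6 satellites evenly phased, successive equator crossings are 25.83/6 = 4.305° apart.
That is 4.305 × 111.2 = 479 km at the equator.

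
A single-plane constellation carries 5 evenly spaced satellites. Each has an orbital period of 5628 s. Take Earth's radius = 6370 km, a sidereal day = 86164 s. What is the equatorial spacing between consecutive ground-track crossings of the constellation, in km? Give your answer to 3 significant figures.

Single-satellite node shift = (5628.0/86164) × 360° = 23.51°.
With 5 satellites evenly phased, successive equator crossings are 23.51/5 = 4.703° apart.
That is 4.703 × 111.2 = 523 km at the equator.

523 km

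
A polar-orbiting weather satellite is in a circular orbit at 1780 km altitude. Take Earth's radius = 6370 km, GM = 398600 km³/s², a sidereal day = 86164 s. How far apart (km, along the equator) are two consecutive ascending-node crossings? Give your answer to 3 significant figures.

Semi-major axis a = 6370 + 1780 = 8150 km. Period T = 2π√(a³/μ) = 2π√(8150³/398600) = 7322.3 s = 122.04 min.
During one orbit Earth rotates (7322.3 / 86164) × 360° = 30.59°.
At the equator that is 30.59° × (2π·6370/360) km/° = 30.59 × 111.2 = 3401 km.

3400 km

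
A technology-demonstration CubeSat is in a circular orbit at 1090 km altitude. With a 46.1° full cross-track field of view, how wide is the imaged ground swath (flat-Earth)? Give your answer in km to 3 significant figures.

Half-angle = 46.1°/2 = 23.05°.
Swath width ≈ 2h·tan(θ/2) = 2 × 1090 × tan(23.05°) = 927.6 km.

928 km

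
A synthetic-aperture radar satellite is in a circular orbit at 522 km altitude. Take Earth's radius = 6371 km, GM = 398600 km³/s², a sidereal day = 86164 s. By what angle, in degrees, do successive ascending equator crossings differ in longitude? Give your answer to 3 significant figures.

23.8°

Semi-major axis a = 6371 + 522 = 6893 km. Period T = 2π√(a³/μ) = 2π√(6893³/398600) = 5695.4 s = 94.92 min.
During one orbit Earth rotates (5695.4 / 86164) × 360° = 23.80°.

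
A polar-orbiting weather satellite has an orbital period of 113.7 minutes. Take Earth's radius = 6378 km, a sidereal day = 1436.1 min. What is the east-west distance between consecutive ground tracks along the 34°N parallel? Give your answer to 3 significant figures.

T = 113.7 min = 6822.0 s.
Node shift per orbit = (6822.0/86166) × 360° = 28.50°.
Equatorial spacing = 28.50 × 111.3 km/° = 3173 km.
At 34° latitude, spacing = 3173 × cos(34°) = 2630 km.

2630 km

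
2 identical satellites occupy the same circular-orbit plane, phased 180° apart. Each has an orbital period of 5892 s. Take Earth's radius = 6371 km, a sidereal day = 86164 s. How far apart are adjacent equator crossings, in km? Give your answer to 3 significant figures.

1370 km

Single-satellite node shift = (5892.0/86164) × 360° = 24.62°.
With 2 satellites evenly phased, successive equator crossings are 24.62/2 = 12.309° apart.
That is 12.309 × 111.2 = 1369 km at the equator.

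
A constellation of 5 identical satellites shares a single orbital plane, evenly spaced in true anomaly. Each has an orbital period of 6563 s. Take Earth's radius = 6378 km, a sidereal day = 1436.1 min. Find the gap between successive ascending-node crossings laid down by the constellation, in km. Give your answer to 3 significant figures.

610 km

Single-satellite node shift = (6563.0/86166) × 360° = 27.42°.
With 5 satellites evenly phased, successive equator crossings are 27.42/5 = 5.484° apart.
That is 5.484 × 111.3 = 610 km at the equator.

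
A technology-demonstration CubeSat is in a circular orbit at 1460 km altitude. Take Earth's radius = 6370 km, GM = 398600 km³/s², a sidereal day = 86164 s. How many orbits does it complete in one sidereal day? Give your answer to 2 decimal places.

12.50

Semi-major axis a = 6370 + 1460 = 7830 km. Period T = 2π√(a³/μ) = 2π√(7830³/398600) = 6895.3 s = 114.92 min.
Orbits per sidereal day = 86164 / 6895.3 = 12.496.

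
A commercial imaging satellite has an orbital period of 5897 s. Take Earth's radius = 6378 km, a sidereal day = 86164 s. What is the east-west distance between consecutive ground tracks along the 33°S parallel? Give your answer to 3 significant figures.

Node shift per orbit = (5897.0/86164) × 360° = 24.64°.
Equatorial spacing = 24.64 × 111.3 km/° = 2743 km.
At 33° latitude, spacing = 2743 × cos(33°) = 2300 km.

2300 km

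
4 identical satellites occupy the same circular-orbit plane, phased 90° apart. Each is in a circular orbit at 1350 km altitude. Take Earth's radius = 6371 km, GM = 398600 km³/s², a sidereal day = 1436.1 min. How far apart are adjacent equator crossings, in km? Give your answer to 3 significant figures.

784 km

Semi-major axis a = 6371 + 1350 = 7721 km. Period T = 2π√(a³/μ) = 2π√(7721³/398600) = 6751.8 s = 112.53 min.
Single-satellite node shift = (6751.8/86166) × 360° = 28.21°.
With 4 satellites evenly phased, successive equator crossings are 28.21/4 = 7.052° apart.
That is 7.052 × 111.2 = 784 km at the equator.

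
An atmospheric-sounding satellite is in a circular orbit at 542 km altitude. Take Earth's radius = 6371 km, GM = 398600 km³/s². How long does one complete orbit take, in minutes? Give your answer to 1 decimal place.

95.3 min

Semi-major axis a = 6371 + 542 = 6913 km. Period T = 2π√(a³/μ) = 2π√(6913³/398600) = 5720.2 s = 95.34 min.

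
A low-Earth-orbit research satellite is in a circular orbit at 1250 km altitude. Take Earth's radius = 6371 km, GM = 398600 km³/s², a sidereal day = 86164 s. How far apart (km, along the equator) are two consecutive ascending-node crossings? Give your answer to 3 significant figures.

3080 km

Semi-major axis a = 6371 + 1250 = 7621 km. Period T = 2π√(a³/μ) = 2π√(7621³/398600) = 6621.1 s = 110.35 min.
During one orbit Earth rotates (6621.1 / 86164) × 360° = 27.66°.
At the equator that is 27.66° × (2π·6371/360) km/° = 27.66 × 111.2 = 3076 km.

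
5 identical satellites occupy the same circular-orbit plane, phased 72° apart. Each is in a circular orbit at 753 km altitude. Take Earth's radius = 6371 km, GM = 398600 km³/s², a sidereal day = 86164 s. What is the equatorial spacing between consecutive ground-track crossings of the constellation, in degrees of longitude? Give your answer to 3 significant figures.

5.00°

Semi-major axis a = 6371 + 753 = 7124 km. Period T = 2π√(a³/μ) = 2π√(7124³/398600) = 5984.1 s = 99.73 min.
Single-satellite node shift = (5984.1/86164) × 360° = 25.00°.
With 5 satellites evenly phased, successive equator crossings are 25.00/5 = 5.000° apart.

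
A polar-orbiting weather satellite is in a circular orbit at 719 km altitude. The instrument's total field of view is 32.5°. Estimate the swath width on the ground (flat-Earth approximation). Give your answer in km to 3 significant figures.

Half-angle = 32.5°/2 = 16.25°.
Swath width ≈ 2h·tan(θ/2) = 2 × 719 × tan(16.25°) = 419.1 km.

419 km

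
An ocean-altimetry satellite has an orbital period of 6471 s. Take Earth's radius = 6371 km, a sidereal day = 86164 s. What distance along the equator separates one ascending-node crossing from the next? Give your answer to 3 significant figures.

3010 km

During one orbit Earth rotates (6471.0 / 86164) × 360° = 27.04°.
At the equator that is 27.04° × (2π·6371/360) km/° = 27.04 × 111.2 = 3006 km.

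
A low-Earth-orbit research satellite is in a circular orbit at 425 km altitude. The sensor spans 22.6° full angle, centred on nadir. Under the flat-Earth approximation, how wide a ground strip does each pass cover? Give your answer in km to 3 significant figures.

170 km

Half-angle = 22.6°/2 = 11.3°.
Swath width ≈ 2h·tan(θ/2) = 2 × 425 × tan(11.3°) = 169.8 km.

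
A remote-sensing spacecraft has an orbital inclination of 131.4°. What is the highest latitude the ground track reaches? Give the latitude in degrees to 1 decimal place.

48.6°

Retrograde orbit: the ground track reaches ±(180° − i) = ±(180 − 131.4) = ±48.6°.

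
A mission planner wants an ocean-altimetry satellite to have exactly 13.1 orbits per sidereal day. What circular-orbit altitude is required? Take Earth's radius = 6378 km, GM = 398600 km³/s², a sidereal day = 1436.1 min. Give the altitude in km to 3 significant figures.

1210 km

Required period T = 86166 / 13.1 = 6577.6 s.
From T = 2π√(a³/μ): a = (μ T²/4π²)^(1/3) = (398600 × 6577.6² / 4π²)^(1/3) = 7588 km.
Altitude h = a − R = 7588 − 6378 = 1210 km.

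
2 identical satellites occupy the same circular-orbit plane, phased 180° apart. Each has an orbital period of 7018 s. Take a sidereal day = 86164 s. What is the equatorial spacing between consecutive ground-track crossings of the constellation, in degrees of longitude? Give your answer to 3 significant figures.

Single-satellite node shift = (7018.0/86164) × 360° = 29.32°.
With 2 satellites evenly phased, successive equator crossings are 29.32/2 = 14.661° apart.

14.7°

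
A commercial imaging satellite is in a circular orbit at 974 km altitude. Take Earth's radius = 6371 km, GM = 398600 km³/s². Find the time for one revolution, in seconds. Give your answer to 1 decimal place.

6264.7 seconds

Semi-major axis a = 6371 + 974 = 7345 km. Period T = 2π√(a³/μ) = 2π√(7345³/398600) = 6264.7 s = 104.41 min.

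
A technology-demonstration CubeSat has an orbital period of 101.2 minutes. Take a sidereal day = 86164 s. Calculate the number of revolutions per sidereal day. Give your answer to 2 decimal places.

14.19

T = 101.2 min = 6072.0 s.
Orbits per sidereal day = 86164 / 6072.0 = 14.190.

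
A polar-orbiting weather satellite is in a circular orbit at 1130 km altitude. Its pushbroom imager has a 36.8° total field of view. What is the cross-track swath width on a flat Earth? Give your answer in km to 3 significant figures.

752 km

Half-angle = 36.8°/2 = 18.4°.
Swath width ≈ 2h·tan(θ/2) = 2 × 1130 × tan(18.4°) = 751.8 km.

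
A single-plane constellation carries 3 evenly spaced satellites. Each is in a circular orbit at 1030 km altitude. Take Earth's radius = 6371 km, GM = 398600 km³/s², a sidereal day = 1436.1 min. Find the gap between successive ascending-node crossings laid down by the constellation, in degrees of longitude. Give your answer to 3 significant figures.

8.82°

Semi-major axis a = 6371 + 1030 = 7401 km. Period T = 2π√(a³/μ) = 2π√(7401³/398600) = 6336.5 s = 105.61 min.
Single-satellite node shift = (6336.5/86166) × 360° = 26.47°.
With 3 satellites evenly phased, successive equator crossings are 26.47/3 = 8.825° apart.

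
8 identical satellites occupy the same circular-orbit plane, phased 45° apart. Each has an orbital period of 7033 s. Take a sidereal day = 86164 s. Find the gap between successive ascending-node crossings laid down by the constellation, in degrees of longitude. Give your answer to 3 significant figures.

3.67°

Single-satellite node shift = (7033.0/86164) × 360° = 29.38°.
With 8 satellites evenly phased, successive equator crossings are 29.38/8 = 3.673° apart.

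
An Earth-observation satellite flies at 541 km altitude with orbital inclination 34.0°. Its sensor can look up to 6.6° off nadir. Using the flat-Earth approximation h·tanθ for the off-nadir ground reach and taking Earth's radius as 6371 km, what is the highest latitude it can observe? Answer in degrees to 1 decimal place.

For a prograde orbit the ground track reaches latitude ±i = ±34.0°.
Sensor half-swath on the ground ≈ 541·tan(6.6°) = 63 km = 0.56° of latitude.
Maximum observable latitude ≈ 34.0 + 0.56 = 34.6°.

34.6°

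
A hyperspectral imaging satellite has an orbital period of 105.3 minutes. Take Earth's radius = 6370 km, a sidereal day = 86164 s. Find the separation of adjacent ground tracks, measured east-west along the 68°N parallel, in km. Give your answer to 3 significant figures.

T = 105.3 min = 6318.0 s.
Node shift per orbit = (6318.0/86164) × 360° = 26.40°.
Equatorial spacing = 26.40 × 111.2 km/° = 2935 km.
At 68° latitude, spacing = 2935 × cos(68°) = 1099 km.

1100 km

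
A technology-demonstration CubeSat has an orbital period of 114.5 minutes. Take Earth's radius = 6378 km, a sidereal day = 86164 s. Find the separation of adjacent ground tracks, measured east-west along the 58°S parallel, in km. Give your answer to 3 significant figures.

1690 km

T = 114.5 min = 6870.0 s.
Node shift per orbit = (6870.0/86164) × 360° = 28.70°.
Equatorial spacing = 28.70 × 111.3 km/° = 3195 km.
At 58° latitude, spacing = 3195 × cos(58°) = 1693 km.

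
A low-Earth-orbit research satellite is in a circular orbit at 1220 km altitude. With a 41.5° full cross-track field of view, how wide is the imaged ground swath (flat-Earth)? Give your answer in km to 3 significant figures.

Half-angle = 41.5°/2 = 20.75°.
Swath width ≈ 2h·tan(θ/2) = 2 × 1220 × tan(20.75°) = 924.4 km.

924 km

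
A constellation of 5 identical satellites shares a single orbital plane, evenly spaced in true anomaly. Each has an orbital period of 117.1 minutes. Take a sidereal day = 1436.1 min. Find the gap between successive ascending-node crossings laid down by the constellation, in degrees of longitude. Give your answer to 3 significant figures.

5.87°

T = 117.1 min = 7026.0 s.
Single-satellite node shift = (7026.0/86166) × 360° = 29.35°.
With 5 satellites evenly phased, successive equator crossings are 29.35/5 = 5.871° apart.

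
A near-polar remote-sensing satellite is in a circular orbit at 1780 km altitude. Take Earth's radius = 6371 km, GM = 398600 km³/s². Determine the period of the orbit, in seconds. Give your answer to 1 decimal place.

7323.6 seconds

Semi-major axis a = 6371 + 1780 = 8151 km. Period T = 2π√(a³/μ) = 2π√(8151³/398600) = 7323.6 s = 122.06 min.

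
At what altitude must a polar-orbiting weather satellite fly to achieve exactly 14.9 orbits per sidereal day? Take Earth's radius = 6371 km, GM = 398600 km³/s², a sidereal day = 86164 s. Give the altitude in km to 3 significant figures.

Required period T = 86164 / 14.9 = 5782.8 s.
From T = 2π√(a³/μ): a = (μ T²/4π²)^(1/3) = (398600 × 5782.8² / 4π²)^(1/3) = 6963 km.
Altitude h = a − R = 6963 − 6371 = 592 km.

592 km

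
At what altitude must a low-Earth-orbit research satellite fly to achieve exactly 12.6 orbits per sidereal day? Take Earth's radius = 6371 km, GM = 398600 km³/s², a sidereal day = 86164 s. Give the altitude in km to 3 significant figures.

Required period T = 86164 / 12.6 = 6838.4 s.
From T = 2π√(a³/μ): a = (μ T²/4π²)^(1/3) = (398600 × 6838.4² / 4π²)^(1/3) = 7787 km.
Altitude h = a − R = 7787 − 6371 = 1416 km.

1420 km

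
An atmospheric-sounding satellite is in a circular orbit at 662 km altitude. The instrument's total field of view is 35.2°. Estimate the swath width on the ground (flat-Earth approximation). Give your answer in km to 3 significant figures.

420 km

Half-angle = 35.2°/2 = 17.6°.
Swath width ≈ 2h·tan(θ/2) = 2 × 662 × tan(17.6°) = 420.0 km.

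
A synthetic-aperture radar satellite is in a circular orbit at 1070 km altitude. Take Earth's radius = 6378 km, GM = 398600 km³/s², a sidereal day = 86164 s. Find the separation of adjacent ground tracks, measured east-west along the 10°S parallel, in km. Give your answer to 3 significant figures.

2930 km

Semi-major axis a = 6378 + 1070 = 7448 km. Period T = 2π√(a³/μ) = 2π√(7448³/398600) = 6396.9 s = 106.62 min.
Node shift per orbit = (6396.9/86164) × 360° = 26.73°.
Equatorial spacing = 26.73 × 111.3 km/° = 2975 km.
At 10° latitude, spacing = 2975 × cos(10°) = 2930 km.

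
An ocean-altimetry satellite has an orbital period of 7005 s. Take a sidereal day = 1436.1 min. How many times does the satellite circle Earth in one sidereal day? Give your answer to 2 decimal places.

Orbits per sidereal day = 86166 / 7005.0 = 12.301.

12.30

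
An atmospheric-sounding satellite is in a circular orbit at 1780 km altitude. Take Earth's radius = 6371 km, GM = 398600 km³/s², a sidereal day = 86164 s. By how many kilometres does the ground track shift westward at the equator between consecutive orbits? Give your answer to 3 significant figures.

Semi-major axis a = 6371 + 1780 = 8151 km. Period T = 2π√(a³/μ) = 2π√(8151³/398600) = 7323.6 s = 122.06 min.
During one orbit Earth rotates (7323.6 / 86164) × 360° = 30.60°.
At the equator that is 30.60° × (2π·6371/360) km/° = 30.60 × 111.2 = 3402 km.

3400 km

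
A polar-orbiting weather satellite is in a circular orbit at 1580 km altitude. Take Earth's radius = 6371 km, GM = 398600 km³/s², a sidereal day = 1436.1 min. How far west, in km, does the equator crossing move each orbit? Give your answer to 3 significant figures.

3280 km

Semi-major axis a = 6371 + 1580 = 7951 km. Period T = 2π√(a³/μ) = 2π√(7951³/398600) = 7055.8 s = 117.60 min.
During one orbit Earth rotates (7055.8 / 86166) × 360° = 29.48°.
At the equator that is 29.48° × (2π·6371/360) km/° = 29.48 × 111.2 = 3278 km.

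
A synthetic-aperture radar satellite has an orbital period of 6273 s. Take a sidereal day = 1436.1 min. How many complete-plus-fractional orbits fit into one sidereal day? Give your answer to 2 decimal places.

Orbits per sidereal day = 86166 / 6273.0 = 13.736.

13.74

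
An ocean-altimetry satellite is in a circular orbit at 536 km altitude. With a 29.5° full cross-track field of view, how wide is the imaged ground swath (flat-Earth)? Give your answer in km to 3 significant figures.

Half-angle = 29.5°/2 = 14.75°.
Swath width ≈ 2h·tan(θ/2) = 2 × 536 × tan(14.75°) = 282.2 km.

282 km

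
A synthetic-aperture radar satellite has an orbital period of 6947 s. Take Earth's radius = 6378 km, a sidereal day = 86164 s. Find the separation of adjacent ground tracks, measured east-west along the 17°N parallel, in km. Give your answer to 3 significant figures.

Node shift per orbit = (6947.0/86164) × 360° = 29.03°.
Equatorial spacing = 29.03 × 111.3 km/° = 3231 km.
At 17° latitude, spacing = 3231 × cos(17°) = 3090 km.

3090 km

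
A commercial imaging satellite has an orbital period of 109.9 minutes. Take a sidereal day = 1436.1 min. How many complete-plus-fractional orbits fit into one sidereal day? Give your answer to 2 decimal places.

T = 109.9 min = 6594.0 s.
Orbits per sidereal day = 86166 / 6594.0 = 13.067.

13.07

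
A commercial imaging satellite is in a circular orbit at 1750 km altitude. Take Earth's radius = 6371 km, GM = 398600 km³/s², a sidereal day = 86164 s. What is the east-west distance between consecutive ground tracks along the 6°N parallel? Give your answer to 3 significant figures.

3370 km

Semi-major axis a = 6371 + 1750 = 8121 km. Period T = 2π√(a³/μ) = 2π√(8121³/398600) = 7283.3 s = 121.39 min.
Node shift per orbit = (7283.3/86164) × 360° = 30.43°.
Equatorial spacing = 30.43 × 111.2 km/° = 3384 km.
At 6° latitude, spacing = 3384 × cos(6°) = 3365 km.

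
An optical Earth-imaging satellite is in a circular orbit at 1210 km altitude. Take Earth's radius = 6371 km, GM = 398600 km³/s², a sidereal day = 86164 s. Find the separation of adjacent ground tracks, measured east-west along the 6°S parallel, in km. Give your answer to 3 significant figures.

Semi-major axis a = 6371 + 1210 = 7581 km. Period T = 2π√(a³/μ) = 2π√(7581³/398600) = 6569.0 s = 109.48 min.
Node shift per orbit = (6569.0/86164) × 360° = 27.45°.
Equatorial spacing = 27.45 × 111.2 km/° = 3052 km.
At 6° latitude, spacing = 3052 × cos(6°) = 3035 km.

3040 km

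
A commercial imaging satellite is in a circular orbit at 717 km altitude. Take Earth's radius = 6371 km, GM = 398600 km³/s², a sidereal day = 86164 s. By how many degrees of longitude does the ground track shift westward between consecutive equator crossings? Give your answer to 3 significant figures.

Semi-major axis a = 6371 + 717 = 7088 km. Period T = 2π√(a³/μ) = 2π√(7088³/398600) = 5938.8 s = 98.98 min.
During one orbit Earth rotates (5938.8 / 86164) × 360° = 24.81°.

24.8°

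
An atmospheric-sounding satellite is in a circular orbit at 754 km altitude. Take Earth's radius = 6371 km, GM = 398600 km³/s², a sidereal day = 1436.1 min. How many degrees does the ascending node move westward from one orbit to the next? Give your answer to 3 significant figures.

25.0°

Semi-major axis a = 6371 + 754 = 7125 km. Period T = 2π√(a³/μ) = 2π√(7125³/398600) = 5985.3 s = 99.76 min.
During one orbit Earth rotates (5985.3 / 86166) × 360° = 25.01°.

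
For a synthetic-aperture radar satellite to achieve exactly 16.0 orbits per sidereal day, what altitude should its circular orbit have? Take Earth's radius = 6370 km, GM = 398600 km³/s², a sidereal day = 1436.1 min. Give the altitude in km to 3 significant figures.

Required period T = 86166 / 16.0 = 5385.4 s.
From T = 2π√(a³/μ): a = (μ T²/4π²)^(1/3) = (398600 × 5385.4² / 4π²)^(1/3) = 6641 km.
Altitude h = a − R = 6641 − 6370 = 271 km.

271 km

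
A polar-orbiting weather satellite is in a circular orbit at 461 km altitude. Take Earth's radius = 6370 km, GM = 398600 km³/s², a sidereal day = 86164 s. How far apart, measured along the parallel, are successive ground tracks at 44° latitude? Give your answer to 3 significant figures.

Semi-major axis a = 6370 + 461 = 6831 km. Period T = 2π√(a³/μ) = 2π√(6831³/398600) = 5618.7 s = 93.65 min.
Node shift per orbit = (5618.7/86164) × 360° = 23.48°.
Equatorial spacing = 23.48 × 111.2 km/° = 2610 km.
At 44° latitude, spacing = 2610 × cos(44°) = 1877 km.

1880 km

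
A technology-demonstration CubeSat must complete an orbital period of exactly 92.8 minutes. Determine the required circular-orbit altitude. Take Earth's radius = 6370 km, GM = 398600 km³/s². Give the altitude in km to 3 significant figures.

T = 92.8 min = 5568.0 s.
From T = 2π√(a³/μ): a = (μ T²/4π²)^(1/3) = (398600 × 5568.0² / 4π²)^(1/3) = 6790 km.
Altitude h = a − R = 6790 − 6370 = 420 km.

420 km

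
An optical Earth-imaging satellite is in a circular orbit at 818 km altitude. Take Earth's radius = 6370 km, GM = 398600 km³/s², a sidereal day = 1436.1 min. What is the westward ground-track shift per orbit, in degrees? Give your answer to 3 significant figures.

Semi-major axis a = 6370 + 818 = 7188 km. Period T = 2π√(a³/μ) = 2π√(7188³/398600) = 6064.9 s = 101.08 min.
During one orbit Earth rotates (6064.9 / 86166) × 360° = 25.34°.

25.3°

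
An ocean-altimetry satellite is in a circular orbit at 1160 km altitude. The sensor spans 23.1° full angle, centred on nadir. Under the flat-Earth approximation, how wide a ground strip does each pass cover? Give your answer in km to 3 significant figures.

Half-angle = 23.1°/2 = 11.55°.
Swath width ≈ 2h·tan(θ/2) = 2 × 1160 × tan(11.55°) = 474.1 km.

474 km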